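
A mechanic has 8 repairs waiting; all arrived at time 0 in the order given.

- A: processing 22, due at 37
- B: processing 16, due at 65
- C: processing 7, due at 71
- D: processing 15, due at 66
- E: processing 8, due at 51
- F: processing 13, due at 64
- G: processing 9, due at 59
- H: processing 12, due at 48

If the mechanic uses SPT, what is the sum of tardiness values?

80

SPT (increasing processing time): C E G H F D B A.
C: 0→7, due 71, tardiness 0
E: 7→15, due 51, tardiness 0
G: 15→24, due 59, tardiness 0
H: 24→36, due 48, tardiness 0
F: 36→49, due 64, tardiness 0
D: 49→64, due 66, tardiness 0
B: 64→80, due 65, tardiness 15
A: 80→102, due 37, tardiness 65
Sum = 0+0+0+0+0+0+15+65 = 80.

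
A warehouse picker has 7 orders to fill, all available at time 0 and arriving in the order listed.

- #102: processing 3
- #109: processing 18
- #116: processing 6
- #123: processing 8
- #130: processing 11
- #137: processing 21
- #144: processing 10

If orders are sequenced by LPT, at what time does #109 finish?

LPT (decreasing processing time): #137 #109 #130 #144 #123 #116 #102.
#137: 0→21
#109: 21→39

39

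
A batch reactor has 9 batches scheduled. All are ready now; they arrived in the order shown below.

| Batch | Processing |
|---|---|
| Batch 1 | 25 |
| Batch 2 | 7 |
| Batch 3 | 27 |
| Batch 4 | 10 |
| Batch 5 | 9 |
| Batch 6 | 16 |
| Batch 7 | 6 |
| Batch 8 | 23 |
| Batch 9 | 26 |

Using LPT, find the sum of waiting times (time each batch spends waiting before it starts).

782

LPT (decreasing processing time): Batch 3 Batch 9 Batch 1 Batch 8 Batch 6 Batch 4 Batch 5 Batch 2 Batch 7.
Batch 3: waits 0, runs 0→27
Batch 9: waits 27, runs 27→53
Batch 1: waits 53, runs 53→78
Batch 8: waits 78, runs 78→101
Batch 6: waits 101, runs 101→117
Batch 4: waits 117, runs 117→127
Batch 5: waits 127, runs 127→136
Batch 2: waits 136, runs 136→143
Batch 7: waits 143, runs 143→149
Sum = 0+27+53+78+101+117+127+136+143 = 782.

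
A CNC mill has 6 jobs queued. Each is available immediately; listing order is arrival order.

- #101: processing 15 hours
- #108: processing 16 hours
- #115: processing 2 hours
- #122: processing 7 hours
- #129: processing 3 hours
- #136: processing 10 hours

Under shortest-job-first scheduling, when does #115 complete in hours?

2

SPT (increasing processing time): #115 #129 #122 #136 #101 #108.
#115: 0→2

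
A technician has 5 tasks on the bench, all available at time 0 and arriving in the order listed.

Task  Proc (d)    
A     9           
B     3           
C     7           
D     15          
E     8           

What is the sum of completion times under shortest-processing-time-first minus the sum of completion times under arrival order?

-16

SPT (increasing processing time): B C E A D.
B: 0→3
C: 3→10
E: 10→18
A: 18→27
D: 27→42
Sum = 3+10+18+27+42 = 100.
FIFO (arrival order): A B C D E.
A: 0→9
B: 9→12
C: 12→19
D: 19→34
E: 34→42
Sum = 9+12+19+34+42 = 116.
Difference = 100 − 116 = -16.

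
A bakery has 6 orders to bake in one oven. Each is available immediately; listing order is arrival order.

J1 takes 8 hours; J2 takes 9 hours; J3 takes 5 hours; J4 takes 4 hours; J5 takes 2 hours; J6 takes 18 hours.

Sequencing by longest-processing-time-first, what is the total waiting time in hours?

LPT (decreasing processing time): J6 J2 J1 J3 J4 J5.
J6: waits 0, runs 0→18
J2: waits 18, runs 18→27
J1: waits 27, runs 27→35
J3: waits 35, runs 35→40
J4: waits 40, runs 40→44
J5: waits 44, runs 44→46
Sum = 0+18+27+35+40+44 = 164.

164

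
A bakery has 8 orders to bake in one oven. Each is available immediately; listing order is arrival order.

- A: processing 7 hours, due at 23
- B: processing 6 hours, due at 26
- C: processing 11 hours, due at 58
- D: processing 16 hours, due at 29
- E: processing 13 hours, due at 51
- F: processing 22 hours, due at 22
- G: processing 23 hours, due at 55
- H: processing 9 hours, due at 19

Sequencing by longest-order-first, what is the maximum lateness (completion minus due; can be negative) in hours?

LPT (decreasing processing time): G F D E C H A B.
G: 0→23, due 55, lateness -32
F: 23→45, due 22, lateness 23
D: 45→61, due 29, lateness 32
E: 61→74, due 51, lateness 23
C: 74→85, due 58, lateness 27
H: 85→94, due 19, lateness 75
A: 94→101, due 23, lateness 78
B: 101→107, due 26, lateness 81
Maximum = 81.

81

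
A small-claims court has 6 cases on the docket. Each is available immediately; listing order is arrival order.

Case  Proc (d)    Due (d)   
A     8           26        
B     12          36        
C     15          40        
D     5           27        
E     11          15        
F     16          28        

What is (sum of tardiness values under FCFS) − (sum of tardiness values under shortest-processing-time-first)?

FIFO (arrival order): A B C D E F.
A: 0→8, due 26, tardiness 0
B: 8→20, due 36, tardiness 0
C: 20→35, due 40, tardiness 0
D: 35→40, due 27, tardiness 13
E: 40→51, due 15, tardiness 36
F: 51→67, due 28, tardiness 39
Sum = 0+0+0+13+36+39 = 88.
SPT (increasing processing time): D A E B C F.
D: 0→5, due 27, tardiness 0
A: 5→13, due 26, tardiness 0
E: 13→24, due 15, tardiness 9
B: 24→36, due 36, tardiness 0
C: 36→51, due 40, tardiness 11
F: 51→67, due 28, tardiness 39
Sum = 0+0+9+0+11+39 = 59.
Difference = 88 − 59 = 29.

29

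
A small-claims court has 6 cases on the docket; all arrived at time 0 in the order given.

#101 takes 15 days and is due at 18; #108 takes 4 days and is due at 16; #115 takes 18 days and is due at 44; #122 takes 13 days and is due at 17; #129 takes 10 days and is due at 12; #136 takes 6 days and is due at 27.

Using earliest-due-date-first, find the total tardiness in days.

77

EDD (increasing due date): #129 #108 #122 #101 #136 #115.
#129: 0→10, due 12, tardiness 0
#108: 10→14, due 16, tardiness 0
#122: 14→27, due 17, tardiness 10
#101: 27→42, due 18, tardiness 24
#136: 42→48, due 27, tardiness 21
#115: 48→66, due 44, tardiness 22
Sum = 0+0+10+24+21+22 = 77.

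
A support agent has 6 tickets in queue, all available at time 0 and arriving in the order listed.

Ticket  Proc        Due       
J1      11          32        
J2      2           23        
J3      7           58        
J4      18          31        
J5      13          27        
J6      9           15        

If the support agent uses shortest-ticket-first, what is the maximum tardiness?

29

SPT (increasing processing time): J2 J3 J6 J1 J5 J4.
J2: 0→2, due 23, tardiness 0
J3: 2→9, due 58, tardiness 0
J6: 9→18, due 15, tardiness 3
J1: 18→29, due 32, tardiness 0
J5: 29→42, due 27, tardiness 15
J4: 42→60, due 31, tardiness 29
Maximum = 29.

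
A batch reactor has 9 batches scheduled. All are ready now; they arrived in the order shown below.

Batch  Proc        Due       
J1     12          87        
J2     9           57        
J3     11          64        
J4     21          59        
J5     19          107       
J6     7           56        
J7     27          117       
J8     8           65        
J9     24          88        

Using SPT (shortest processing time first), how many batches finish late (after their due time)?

3

SPT (increasing processing time): J6 J8 J2 J3 J1 J5 J4 J9 J7.
J6: 0→7, due 56, tardiness 0
J8: 7→15, due 65, tardiness 0
J2: 15→24, due 57, tardiness 0
J3: 24→35, due 64, tardiness 0
J1: 35→47, due 87, tardiness 0
J5: 47→66, due 107, tardiness 0
J4: 66→87, due 59, tardiness 28
J9: 87→111, due 88, tardiness 23
J7: 111→138, due 117, tardiness 21
Late batches: 3.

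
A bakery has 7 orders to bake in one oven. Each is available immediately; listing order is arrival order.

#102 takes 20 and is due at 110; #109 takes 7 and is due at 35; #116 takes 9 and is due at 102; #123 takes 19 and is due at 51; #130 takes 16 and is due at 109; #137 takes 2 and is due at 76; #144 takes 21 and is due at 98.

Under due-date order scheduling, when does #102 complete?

94

EDD (increasing due date): #109 #123 #137 #144 #116 #130 #102.
#109: 0→7
#123: 7→26
#137: 26→28
#144: 28→49
#116: 49→58
#130: 58→74
#102: 74→94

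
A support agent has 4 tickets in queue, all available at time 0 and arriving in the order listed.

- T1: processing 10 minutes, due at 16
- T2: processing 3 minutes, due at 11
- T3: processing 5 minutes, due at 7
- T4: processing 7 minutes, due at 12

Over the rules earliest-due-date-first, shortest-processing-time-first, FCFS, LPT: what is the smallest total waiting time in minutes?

EDD (increasing due date): T3 T2 T4 T1.
T3: waits 0, runs 0→5
T2: waits 5, runs 5→8
T4: waits 8, runs 8→15
T1: waits 15, runs 15→25
Sum = 0+5+8+15 = 28.
SPT (increasing processing time): T2 T3 T4 T1.
T2: waits 0, runs 0→3
T3: waits 3, runs 3→8
T4: waits 8, runs 8→15
T1: waits 15, runs 15→25
Sum = 0+3+8+15 = 26.
FIFO (arrival order): T1 T2 T3 T4.
T1: waits 0, runs 0→10
T2: waits 10, runs 10→13
T3: waits 13, runs 13→18
T4: waits 18, runs 18→25
Sum = 0+10+13+18 = 41.
LPT (decreasing processing time): T1 T4 T3 T2.
T1: waits 0, runs 0→10
T4: waits 10, runs 10→17
T3: waits 17, runs 17→22
T2: waits 22, runs 22→25
Sum = 0+10+17+22 = 49.
EDD 28, SPT 26, FIFO 41, LPT 49 → minimum 26.

26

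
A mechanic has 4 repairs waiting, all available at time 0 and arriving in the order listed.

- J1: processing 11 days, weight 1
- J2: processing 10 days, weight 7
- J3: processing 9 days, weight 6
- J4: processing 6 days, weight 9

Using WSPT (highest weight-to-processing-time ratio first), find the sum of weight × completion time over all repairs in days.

352

WSPT (decreasing weight/processing-time ratio): J4 J2 J3 J1.
J4: finishes 6, weight 9, w·C = 54
J2: finishes 16, weight 7, w·C = 112
J3: finishes 25, weight 6, w·C = 150
J1: finishes 36, weight 1, w·C = 36
Sum = 54+112+150+36 = 352.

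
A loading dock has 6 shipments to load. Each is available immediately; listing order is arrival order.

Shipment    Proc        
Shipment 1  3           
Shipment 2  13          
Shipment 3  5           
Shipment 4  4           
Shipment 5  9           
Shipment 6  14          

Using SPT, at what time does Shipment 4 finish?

SPT (increasing processing time): Shipment 1 Shipment 4 Shipment 3 Shipment 5 Shipment 2 Shipment 6.
Shipment 1: 0→3
Shipment 4: 3→7

7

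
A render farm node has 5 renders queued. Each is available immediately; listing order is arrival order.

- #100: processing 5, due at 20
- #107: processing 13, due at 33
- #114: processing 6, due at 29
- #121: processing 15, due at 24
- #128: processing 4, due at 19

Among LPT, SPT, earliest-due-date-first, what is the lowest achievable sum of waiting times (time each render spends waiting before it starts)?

56

LPT (decreasing processing time): #121 #107 #114 #100 #128.
#121: waits 0, runs 0→15
#107: waits 15, runs 15→28
#114: waits 28, runs 28→34
#100: waits 34, runs 34→39
#128: waits 39, runs 39→43
Sum = 0+15+28+34+39 = 116.
SPT (increasing processing time): #128 #100 #114 #107 #121.
#128: waits 0, runs 0→4
#100: waits 4, runs 4→9
#114: waits 9, runs 9→15
#107: waits 15, runs 15→28
#121: waits 28, runs 28→43
Sum = 0+4+9+15+28 = 56.
EDD (increasing due date): #128 #100 #121 #114 #107.
#128: waits 0, runs 0→4
#100: waits 4, runs 4→9
#121: waits 9, runs 9→24
#114: waits 24, runs 24→30
#107: waits 30, runs 30→43
Sum = 0+4+9+24+30 = 67.
LPT 116, SPT 56, EDD 67 → minimum 56.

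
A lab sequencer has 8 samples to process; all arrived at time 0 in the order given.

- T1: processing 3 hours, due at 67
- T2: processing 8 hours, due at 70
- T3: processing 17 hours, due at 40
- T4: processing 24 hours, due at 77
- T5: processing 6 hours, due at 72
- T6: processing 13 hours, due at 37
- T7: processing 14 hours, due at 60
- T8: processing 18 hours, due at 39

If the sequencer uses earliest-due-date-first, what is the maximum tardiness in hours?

26

EDD (increasing due date): T6 T8 T3 T7 T1 T2 T5 T4.
T6: 0→13, due 37, tardiness 0
T8: 13→31, due 39, tardiness 0
T3: 31→48, due 40, tardiness 8
T7: 48→62, due 60, tardiness 2
T1: 62→65, due 67, tardiness 0
T2: 65→73, due 70, tardiness 3
T5: 73→79, due 72, tardiness 7
T4: 79→103, due 77, tardiness 26
Maximum = 26.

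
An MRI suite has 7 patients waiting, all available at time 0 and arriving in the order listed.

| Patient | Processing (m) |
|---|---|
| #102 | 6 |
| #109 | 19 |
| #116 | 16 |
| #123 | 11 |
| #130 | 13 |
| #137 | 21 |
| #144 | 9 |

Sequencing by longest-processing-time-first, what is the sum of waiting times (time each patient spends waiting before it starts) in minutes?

LPT (decreasing processing time): #137 #109 #116 #130 #123 #144 #102.
#137: waits 0, runs 0→21
#109: waits 21, runs 21→40
#116: waits 40, runs 40→56
#130: waits 56, runs 56→69
#123: waits 69, runs 69→80
#144: waits 80, runs 80→89
#102: waits 89, runs 89→95
Sum = 0+21+40+56+69+80+89 = 355.

355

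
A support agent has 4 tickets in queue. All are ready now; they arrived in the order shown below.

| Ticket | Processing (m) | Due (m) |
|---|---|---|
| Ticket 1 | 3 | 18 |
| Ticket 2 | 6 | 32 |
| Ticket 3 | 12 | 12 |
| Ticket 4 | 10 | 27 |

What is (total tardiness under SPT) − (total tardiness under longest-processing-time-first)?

SPT (increasing processing time): Ticket 1 Ticket 2 Ticket 4 Ticket 3.
Ticket 1: 0→3, due 18, tardiness 0
Ticket 2: 3→9, due 32, tardiness 0
Ticket 4: 9→19, due 27, tardiness 0
Ticket 3: 19→31, due 12, tardiness 19
Sum = 0+0+0+19 = 19.
LPT (decreasing processing time): Ticket 3 Ticket 4 Ticket 2 Ticket 1.
Ticket 3: 0→12, due 12, tardiness 0
Ticket 4: 12→22, due 27, tardiness 0
Ticket 2: 22→28, due 32, tardiness 0
Ticket 1: 28→31, due 18, tardiness 13
Sum = 0+0+0+13 = 13.
Difference = 19 − 13 = 6.

6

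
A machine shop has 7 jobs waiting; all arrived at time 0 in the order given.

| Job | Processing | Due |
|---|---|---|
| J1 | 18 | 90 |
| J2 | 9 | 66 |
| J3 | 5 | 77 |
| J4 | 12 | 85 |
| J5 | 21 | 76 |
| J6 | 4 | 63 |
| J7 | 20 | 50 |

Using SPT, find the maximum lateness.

18

SPT (increasing processing time): J6 J3 J2 J4 J1 J7 J5.
J6: 0→4, due 63, lateness -59
J3: 4→9, due 77, lateness -68
J2: 9→18, due 66, lateness -48
J4: 18→30, due 85, lateness -55
J1: 30→48, due 90, lateness -42
J7: 48→68, due 50, lateness 18
J5: 68→89, due 76, lateness 13
Maximum = 18.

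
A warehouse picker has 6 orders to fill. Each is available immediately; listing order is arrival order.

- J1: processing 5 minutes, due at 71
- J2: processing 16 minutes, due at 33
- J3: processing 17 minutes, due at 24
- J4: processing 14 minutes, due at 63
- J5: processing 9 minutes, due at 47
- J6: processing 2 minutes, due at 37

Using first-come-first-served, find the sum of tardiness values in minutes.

54

FIFO (arrival order): J1 J2 J3 J4 J5 J6.
J1: 0→5, due 71, tardiness 0
J2: 5→21, due 33, tardiness 0
J3: 21→38, due 24, tardiness 14
J4: 38→52, due 63, tardiness 0
J5: 52→61, due 47, tardiness 14
J6: 61→63, due 37, tardiness 26
Sum = 0+0+14+0+14+26 = 54.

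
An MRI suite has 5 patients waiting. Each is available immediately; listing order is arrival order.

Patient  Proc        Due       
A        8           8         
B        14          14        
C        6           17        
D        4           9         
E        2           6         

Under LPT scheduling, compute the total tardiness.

76

LPT (decreasing processing time): B A C D E.
B: 0→14, due 14, tardiness 0
A: 14→22, due 8, tardiness 14
C: 22→28, due 17, tardiness 11
D: 28→32, due 9, tardiness 23
E: 32→34, due 6, tardiness 28
Sum = 0+14+11+23+28 = 76.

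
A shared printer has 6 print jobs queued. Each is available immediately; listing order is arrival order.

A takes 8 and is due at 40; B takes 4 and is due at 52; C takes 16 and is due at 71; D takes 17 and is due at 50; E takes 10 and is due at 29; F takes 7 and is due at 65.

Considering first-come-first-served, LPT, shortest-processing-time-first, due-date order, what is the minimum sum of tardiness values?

FIFO (arrival order): A B C D E F.
A: 0→8, due 40, tardiness 0
B: 8→12, due 52, tardiness 0
C: 12→28, due 71, tardiness 0
D: 28→45, due 50, tardiness 0
E: 45→55, due 29, tardiness 26
F: 55→62, due 65, tardiness 0
Sum = 0+0+0+0+26+0 = 26.
LPT (decreasing processing time): D C E A F B.
D: 0→17, due 50, tardiness 0
C: 17→33, due 71, tardiness 0
E: 33→43, due 29, tardiness 14
A: 43→51, due 40, tardiness 11
F: 51→58, due 65, tardiness 0
B: 58→62, due 52, tardiness 10
Sum = 0+0+14+11+0+10 = 35.
SPT (increasing processing time): B F A E C D.
B: 0→4, due 52, tardiness 0
F: 4→11, due 65, tardiness 0
A: 11→19, due 40, tardiness 0
E: 19→29, due 29, tardiness 0
C: 29→45, due 71, tardiness 0
D: 45→62, due 50, tardiness 12
Sum = 0+0+0+0+0+12 = 12.
EDD (increasing due date): E A D B F C.
E: 0→10, due 29, tardiness 0
A: 10→18, due 40, tardiness 0
D: 18→35, due 50, tardiness 0
B: 35→39, due 52, tardiness 0
F: 39→46, due 65, tardiness 0
C: 46→62, due 71, tardiness 0
Sum = 0+0+0+0+0+0 = 0.
FIFO 26, LPT 35, SPT 12, EDD 0 → minimum 0.

0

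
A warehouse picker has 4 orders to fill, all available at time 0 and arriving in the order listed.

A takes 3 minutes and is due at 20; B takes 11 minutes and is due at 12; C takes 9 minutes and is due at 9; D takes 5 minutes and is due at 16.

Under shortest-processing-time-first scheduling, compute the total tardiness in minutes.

24

SPT (increasing processing time): A D C B.
A: 0→3, due 20, tardiness 0
D: 3→8, due 16, tardiness 0
C: 8→17, due 9, tardiness 8
B: 17→28, due 12, tardiness 16
Sum = 0+0+8+16 = 24.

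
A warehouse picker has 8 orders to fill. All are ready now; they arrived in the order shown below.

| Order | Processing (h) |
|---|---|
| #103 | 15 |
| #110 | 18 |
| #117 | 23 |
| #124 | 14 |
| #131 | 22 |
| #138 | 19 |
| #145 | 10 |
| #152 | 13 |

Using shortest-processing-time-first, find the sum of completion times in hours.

526

SPT (increasing processing time): #145 #152 #124 #103 #110 #138 #131 #117.
#145: 0→10
#152: 10→23
#124: 23→37
#103: 37→52
#110: 52→70
#138: 70→89
#131: 89→111
#117: 111→134
Sum = 10+23+37+52+70+89+111+134 = 526.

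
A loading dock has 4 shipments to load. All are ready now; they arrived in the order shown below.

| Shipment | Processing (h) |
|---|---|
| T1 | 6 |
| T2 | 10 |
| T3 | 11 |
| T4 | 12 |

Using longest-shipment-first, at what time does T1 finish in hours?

LPT (decreasing processing time): T4 T3 T2 T1.
T4: 0→12
T3: 12→23
T2: 23→33
T1: 33→39

39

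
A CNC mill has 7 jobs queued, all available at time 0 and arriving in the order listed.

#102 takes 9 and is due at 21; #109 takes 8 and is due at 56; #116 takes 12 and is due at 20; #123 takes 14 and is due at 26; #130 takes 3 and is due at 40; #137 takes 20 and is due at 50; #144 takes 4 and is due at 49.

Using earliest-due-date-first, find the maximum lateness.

14

EDD (increasing due date): #116 #102 #123 #130 #144 #137 #109.
#116: 0→12, due 20, lateness -8
#102: 12→21, due 21, lateness 0
#123: 21→35, due 26, lateness 9
#130: 35→38, due 40, lateness -2
#144: 38→42, due 49, lateness -7
#137: 42→62, due 50, lateness 12
#109: 62→70, due 56, lateness 14
Maximum = 14.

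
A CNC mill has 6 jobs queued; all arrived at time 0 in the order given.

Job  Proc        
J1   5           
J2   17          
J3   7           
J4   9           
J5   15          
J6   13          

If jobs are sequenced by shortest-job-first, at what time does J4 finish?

SPT (increasing processing time): J1 J3 J4 J6 J5 J2.
J1: 0→5
J3: 5→12
J4: 12→21

21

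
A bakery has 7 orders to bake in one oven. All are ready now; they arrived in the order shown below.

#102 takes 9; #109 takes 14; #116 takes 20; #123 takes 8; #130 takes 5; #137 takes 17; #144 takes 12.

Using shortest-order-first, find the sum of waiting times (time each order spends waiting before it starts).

187

SPT (increasing processing time): #130 #123 #102 #144 #109 #137 #116.
#130: waits 0, runs 0→5
#123: waits 5, runs 5→13
#102: waits 13, runs 13→22
#144: waits 22, runs 22→34
#109: waits 34, runs 34→48
#137: waits 48, runs 48→65
#116: waits 65, runs 65→85
Sum = 0+5+13+22+34+48+65 = 187.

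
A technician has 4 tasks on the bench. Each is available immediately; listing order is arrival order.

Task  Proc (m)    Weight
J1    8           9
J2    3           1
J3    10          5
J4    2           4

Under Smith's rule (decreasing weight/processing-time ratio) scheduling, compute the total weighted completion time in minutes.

WSPT (decreasing weight/processing-time ratio): J4 J1 J3 J2.
J4: finishes 2, weight 4, w·C = 8
J1: finishes 10, weight 9, w·C = 90
J3: finishes 20, weight 5, w·C = 100
J2: finishes 23, weight 1, w·C = 23
Sum = 8+90+100+23 = 221.

221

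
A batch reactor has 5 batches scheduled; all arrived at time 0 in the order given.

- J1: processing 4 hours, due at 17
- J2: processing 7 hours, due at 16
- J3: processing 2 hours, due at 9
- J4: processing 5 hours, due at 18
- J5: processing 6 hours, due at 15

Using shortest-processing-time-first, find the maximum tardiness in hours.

SPT (increasing processing time): J3 J1 J4 J5 J2.
J3: 0→2, due 9, tardiness 0
J1: 2→6, due 17, tardiness 0
J4: 6→11, due 18, tardiness 0
J5: 11→17, due 15, tardiness 2
J2: 17→24, due 16, tardiness 8
Maximum = 8.

8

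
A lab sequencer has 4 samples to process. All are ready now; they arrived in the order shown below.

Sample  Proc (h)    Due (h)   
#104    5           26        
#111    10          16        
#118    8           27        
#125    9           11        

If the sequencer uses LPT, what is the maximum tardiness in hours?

LPT (decreasing processing time): #111 #125 #118 #104.
#111: 0→10, due 16, tardiness 0
#125: 10→19, due 11, tardiness 8
#118: 19→27, due 27, tardiness 0
#104: 27→32, due 26, tardiness 6
Maximum = 8.

8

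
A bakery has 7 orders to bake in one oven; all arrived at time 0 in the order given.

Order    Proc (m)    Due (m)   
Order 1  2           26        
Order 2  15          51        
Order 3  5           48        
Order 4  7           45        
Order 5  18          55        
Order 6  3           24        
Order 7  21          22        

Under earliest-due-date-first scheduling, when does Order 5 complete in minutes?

EDD (increasing due date): Order 7 Order 6 Order 1 Order 4 Order 3 Order 2 Order 5.
Order 7: 0→21
Order 6: 21→24
Order 1: 24→26
Order 4: 26→33
Order 3: 33→38
Order 2: 38→53
Order 5: 53→71

71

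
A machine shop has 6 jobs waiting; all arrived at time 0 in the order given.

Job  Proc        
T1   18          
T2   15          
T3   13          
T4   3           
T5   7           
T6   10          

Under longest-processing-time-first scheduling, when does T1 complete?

LPT (decreasing processing time): T1 T2 T3 T6 T5 T4.
T1: 0→18

18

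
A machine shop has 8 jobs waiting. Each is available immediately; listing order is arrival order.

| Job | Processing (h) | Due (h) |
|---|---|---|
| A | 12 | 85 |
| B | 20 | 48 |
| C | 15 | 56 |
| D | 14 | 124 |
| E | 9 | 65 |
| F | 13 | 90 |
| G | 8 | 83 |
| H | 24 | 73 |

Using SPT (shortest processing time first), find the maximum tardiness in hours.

SPT (increasing processing time): G E A F D C B H.
G: 0→8, due 83, tardiness 0
E: 8→17, due 65, tardiness 0
A: 17→29, due 85, tardiness 0
F: 29→42, due 90, tardiness 0
D: 42→56, due 124, tardiness 0
C: 56→71, due 56, tardiness 15
B: 71→91, due 48, tardiness 43
H: 91→115, due 73, tardiness 42
Maximum = 43.

43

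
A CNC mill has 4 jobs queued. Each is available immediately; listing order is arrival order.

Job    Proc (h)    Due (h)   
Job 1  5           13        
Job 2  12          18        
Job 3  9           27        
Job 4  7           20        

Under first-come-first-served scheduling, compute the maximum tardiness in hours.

13

FIFO (arrival order): Job 1 Job 2 Job 3 Job 4.
Job 1: 0→5, due 13, tardiness 0
Job 2: 5→17, due 18, tardiness 0
Job 3: 17→26, due 27, tardiness 0
Job 4: 26→33, due 20, tardiness 13
Maximum = 13.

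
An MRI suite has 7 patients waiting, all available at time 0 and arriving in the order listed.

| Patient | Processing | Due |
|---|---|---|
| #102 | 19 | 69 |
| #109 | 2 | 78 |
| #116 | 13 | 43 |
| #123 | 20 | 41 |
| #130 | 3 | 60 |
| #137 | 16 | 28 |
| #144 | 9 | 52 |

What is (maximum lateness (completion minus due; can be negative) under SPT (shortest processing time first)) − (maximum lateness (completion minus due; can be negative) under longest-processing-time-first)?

14

SPT (increasing processing time): #109 #130 #144 #116 #137 #102 #123.
#109: 0→2, due 78, lateness -76
#130: 2→5, due 60, lateness -55
#144: 5→14, due 52, lateness -38
#116: 14→27, due 43, lateness -16
#137: 27→43, due 28, lateness 15
#102: 43→62, due 69, lateness -7
#123: 62→82, due 41, lateness 41
Maximum = 41.
LPT (decreasing processing time): #123 #102 #137 #116 #144 #130 #109.
#123: 0→20, due 41, lateness -21
#102: 20→39, due 69, lateness -30
#137: 39→55, due 28, lateness 27
#116: 55→68, due 43, lateness 25
#144: 68→77, due 52, lateness 25
#130: 77→80, due 60, lateness 20
#109: 80→82, due 78, lateness 4
Maximum = 27.
Difference = 41 − 27 = 14.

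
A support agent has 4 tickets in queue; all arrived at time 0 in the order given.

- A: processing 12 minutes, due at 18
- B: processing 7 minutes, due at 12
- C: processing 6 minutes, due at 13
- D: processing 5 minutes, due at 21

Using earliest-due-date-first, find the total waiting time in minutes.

45

EDD (increasing due date): B C A D.
B: waits 0, runs 0→7
C: waits 7, runs 7→13
A: waits 13, runs 13→25
D: waits 25, runs 25→30
Sum = 0+7+13+25 = 45.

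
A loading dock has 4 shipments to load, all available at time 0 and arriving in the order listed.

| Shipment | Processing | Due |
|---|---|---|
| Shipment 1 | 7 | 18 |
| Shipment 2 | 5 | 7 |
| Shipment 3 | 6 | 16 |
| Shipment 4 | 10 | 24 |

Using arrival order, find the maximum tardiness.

5

FIFO (arrival order): Shipment 1 Shipment 2 Shipment 3 Shipment 4.
Shipment 1: 0→7, due 18, tardiness 0
Shipment 2: 7→12, due 7, tardiness 5
Shipment 3: 12→18, due 16, tardiness 2
Shipment 4: 18→28, due 24, tardiness 4
Maximum = 5.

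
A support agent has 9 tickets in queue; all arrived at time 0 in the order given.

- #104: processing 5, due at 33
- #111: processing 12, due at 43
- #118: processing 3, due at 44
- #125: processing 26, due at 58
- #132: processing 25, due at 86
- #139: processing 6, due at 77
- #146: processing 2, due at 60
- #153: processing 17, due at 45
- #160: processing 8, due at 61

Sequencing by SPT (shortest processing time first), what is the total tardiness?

54

SPT (increasing processing time): #146 #118 #104 #139 #160 #111 #153 #132 #125.
#146: 0→2, due 60, tardiness 0
#118: 2→5, due 44, tardiness 0
#104: 5→10, due 33, tardiness 0
#139: 10→16, due 77, tardiness 0
#160: 16→24, due 61, tardiness 0
#111: 24→36, due 43, tardiness 0
#153: 36→53, due 45, tardiness 8
#132: 53→78, due 86, tardiness 0
#125: 78→104, due 58, tardiness 46
Sum = 0+0+0+0+0+0+8+0+46 = 54.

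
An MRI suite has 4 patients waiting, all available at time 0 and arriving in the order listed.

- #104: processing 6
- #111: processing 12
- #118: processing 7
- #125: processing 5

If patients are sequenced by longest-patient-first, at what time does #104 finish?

LPT (decreasing processing time): #111 #118 #104 #125.
#111: 0→12
#118: 12→19
#104: 19→25

25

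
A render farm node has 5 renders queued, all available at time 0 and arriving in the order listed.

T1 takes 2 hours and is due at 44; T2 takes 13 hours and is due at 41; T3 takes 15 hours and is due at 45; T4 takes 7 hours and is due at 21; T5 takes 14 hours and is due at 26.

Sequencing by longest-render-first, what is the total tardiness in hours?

LPT (decreasing processing time): T3 T5 T2 T4 T1.
T3: 0→15, due 45, tardiness 0
T5: 15→29, due 26, tardiness 3
T2: 29→42, due 41, tardiness 1
T4: 42→49, due 21, tardiness 28
T1: 49→51, due 44, tardiness 7
Sum = 0+3+1+28+7 = 39.

39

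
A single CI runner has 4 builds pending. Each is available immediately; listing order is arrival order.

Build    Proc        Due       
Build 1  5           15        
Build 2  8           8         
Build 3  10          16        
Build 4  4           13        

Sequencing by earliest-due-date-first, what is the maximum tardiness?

11

EDD (increasing due date): Build 2 Build 4 Build 1 Build 3.
Build 2: 0→8, due 8, tardiness 0
Build 4: 8→12, due 13, tardiness 0
Build 1: 12→17, due 15, tardiness 2
Build 3: 17→27, due 16, tardiness 11
Maximum = 11.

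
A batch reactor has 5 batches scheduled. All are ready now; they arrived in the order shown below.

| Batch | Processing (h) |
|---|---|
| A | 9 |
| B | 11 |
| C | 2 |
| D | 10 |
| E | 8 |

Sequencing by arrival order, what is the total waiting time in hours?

83

FIFO (arrival order): A B C D E.
A: waits 0, runs 0→9
B: waits 9, runs 9→20
C: waits 20, runs 20→22
D: waits 22, runs 22→32
E: waits 32, runs 32→40
Sum = 0+9+20+22+32 = 83.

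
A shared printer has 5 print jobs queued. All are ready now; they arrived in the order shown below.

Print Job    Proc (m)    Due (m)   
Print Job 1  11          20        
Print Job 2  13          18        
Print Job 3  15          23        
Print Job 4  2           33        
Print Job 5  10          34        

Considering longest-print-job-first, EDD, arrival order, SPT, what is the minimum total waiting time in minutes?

LPT (decreasing processing time): Print Job 3 Print Job 2 Print Job 1 Print Job 5 Print Job 4.
Print Job 3: waits 0, runs 0→15
Print Job 2: waits 15, runs 15→28
Print Job 1: waits 28, runs 28→39
Print Job 5: waits 39, runs 39→49
Print Job 4: waits 49, runs 49→51
Sum = 0+15+28+39+49 = 131.
EDD (increasing due date): Print Job 2 Print Job 1 Print Job 3 Print Job 4 Print Job 5.
Print Job 2: waits 0, runs 0→13
Print Job 1: waits 13, runs 13→24
Print Job 3: waits 24, runs 24→39
Print Job 4: waits 39, runs 39→41
Print Job 5: waits 41, runs 41→51
Sum = 0+13+24+39+41 = 117.
FIFO (arrival order): Print Job 1 Print Job 2 Print Job 3 Print Job 4 Print Job 5.
Print Job 1: waits 0, runs 0→11
Print Job 2: waits 11, runs 11→24
Print Job 3: waits 24, runs 24→39
Print Job 4: waits 39, runs 39→41
Print Job 5: waits 41, runs 41→51
Sum = 0+11+24+39+41 = 115.
SPT (increasing processing time): Print Job 4 Print Job 5 Print Job 1 Print Job 2 Print Job 3.
Print Job 4: waits 0, runs 0→2
Print Job 5: waits 2, runs 2→12
Print Job 1: waits 12, runs 12→23
Print Job 2: waits 23, runs 23→36
Print Job 3: waits 36, runs 36→51
Sum = 0+2+12+23+36 = 73.
LPT 131, EDD 117, FIFO 115, SPT 73 → minimum 73.

73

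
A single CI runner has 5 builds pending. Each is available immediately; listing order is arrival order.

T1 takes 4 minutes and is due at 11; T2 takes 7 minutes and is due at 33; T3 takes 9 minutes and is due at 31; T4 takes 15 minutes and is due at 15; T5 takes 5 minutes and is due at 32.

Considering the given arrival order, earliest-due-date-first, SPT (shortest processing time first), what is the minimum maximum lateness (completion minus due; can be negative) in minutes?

FIFO (arrival order): T1 T2 T3 T4 T5.
T1: 0→4, due 11, lateness -7
T2: 4→11, due 33, lateness -22
T3: 11→20, due 31, lateness -11
T4: 20→35, due 15, lateness 20
T5: 35→40, due 32, lateness 8
Maximum = 20.
EDD (increasing due date): T1 T4 T3 T5 T2.
T1: 0→4, due 11, lateness -7
T4: 4→19, due 15, lateness 4
T3: 19→28, due 31, lateness -3
T5: 28→33, due 32, lateness 1
T2: 33→40, due 33, lateness 7
Maximum = 7.
SPT (increasing processing time): T1 T5 T2 T3 T4.
T1: 0→4, due 11, lateness -7
T5: 4→9, due 32, lateness -23
T2: 9→16, due 33, lateness -17
T3: 16→25, due 31, lateness -6
T4: 25→40, due 15, lateness 25
Maximum = 25.
FIFO 20, EDD 7, SPT 25 → minimum 7.

7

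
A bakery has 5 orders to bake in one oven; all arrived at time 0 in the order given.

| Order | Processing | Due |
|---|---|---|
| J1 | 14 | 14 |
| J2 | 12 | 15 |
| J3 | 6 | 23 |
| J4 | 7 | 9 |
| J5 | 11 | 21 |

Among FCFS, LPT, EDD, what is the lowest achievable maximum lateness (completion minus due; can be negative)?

27

FIFO (arrival order): J1 J2 J3 J4 J5.
J1: 0→14, due 14, lateness 0
J2: 14→26, due 15, lateness 11
J3: 26→32, due 23, lateness 9
J4: 32→39, due 9, lateness 30
J5: 39→50, due 21, lateness 29
Maximum = 30.
LPT (decreasing processing time): J1 J2 J5 J4 J3.
J1: 0→14, due 14, lateness 0
J2: 14→26, due 15, lateness 11
J5: 26→37, due 21, lateness 16
J4: 37→44, due 9, lateness 35
J3: 44→50, due 23, lateness 27
Maximum = 35.
EDD (increasing due date): J4 J1 J2 J5 J3.
J4: 0→7, due 9, lateness -2
J1: 7→21, due 14, lateness 7
J2: 21→33, due 15, lateness 18
J5: 33→44, due 21, lateness 23
J3: 44→50, due 23, lateness 27
Maximum = 27.
FIFO 30, LPT 35, EDD 27 → minimum 27.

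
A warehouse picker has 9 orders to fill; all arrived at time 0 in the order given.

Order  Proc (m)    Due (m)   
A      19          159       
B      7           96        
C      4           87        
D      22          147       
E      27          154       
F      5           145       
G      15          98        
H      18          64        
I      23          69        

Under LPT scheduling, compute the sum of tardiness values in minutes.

LPT (decreasing processing time): E I D A H G B F C.
E: 0→27, due 154, tardiness 0
I: 27→50, due 69, tardiness 0
D: 50→72, due 147, tardiness 0
A: 72→91, due 159, tardiness 0
H: 91→109, due 64, tardiness 45
G: 109→124, due 98, tardiness 26
B: 124→131, due 96, tardiness 35
F: 131→136, due 145, tardiness 0
C: 136→140, due 87, tardiness 53
Sum = 0+0+0+0+45+26+35+0+53 = 159.

159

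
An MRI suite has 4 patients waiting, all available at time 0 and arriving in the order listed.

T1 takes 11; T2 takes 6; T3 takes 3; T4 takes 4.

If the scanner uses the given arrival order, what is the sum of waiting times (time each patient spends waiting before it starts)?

FIFO (arrival order): T1 T2 T3 T4.
T1: waits 0, runs 0→11
T2: waits 11, runs 11→17
T3: waits 17, runs 17→20
T4: waits 20, runs 20→24
Sum = 0+11+17+20 = 48.

48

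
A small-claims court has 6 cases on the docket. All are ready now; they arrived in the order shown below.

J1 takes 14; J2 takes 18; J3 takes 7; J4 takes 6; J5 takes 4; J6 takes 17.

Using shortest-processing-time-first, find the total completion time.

SPT (increasing processing time): J5 J4 J3 J1 J6 J2.
J5: 0→4
J4: 4→10
J3: 10→17
J1: 17→31
J6: 31→48
J2: 48→66
Sum = 4+10+17+31+48+66 = 176.

176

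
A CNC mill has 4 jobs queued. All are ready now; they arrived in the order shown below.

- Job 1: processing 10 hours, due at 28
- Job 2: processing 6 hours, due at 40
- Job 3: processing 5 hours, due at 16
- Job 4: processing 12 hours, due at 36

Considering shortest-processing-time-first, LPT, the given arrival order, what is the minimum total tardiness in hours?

0

SPT (increasing processing time): Job 3 Job 2 Job 1 Job 4.
Job 3: 0→5, due 16, tardiness 0
Job 2: 5→11, due 40, tardiness 0
Job 1: 11→21, due 28, tardiness 0
Job 4: 21→33, due 36, tardiness 0
Sum = 0+0+0+0 = 0.
LPT (decreasing processing time): Job 4 Job 1 Job 2 Job 3.
Job 4: 0→12, due 36, tardiness 0
Job 1: 12→22, due 28, tardiness 0
Job 2: 22→28, due 40, tardiness 0
Job 3: 28→33, due 16, tardiness 17
Sum = 0+0+0+17 = 17.
FIFO (arrival order): Job 1 Job 2 Job 3 Job 4.
Job 1: 0→10, due 28, tardiness 0
Job 2: 10→16, due 40, tardiness 0
Job 3: 16→21, due 16, tardiness 5
Job 4: 21→33, due 36, tardiness 0
Sum = 0+0+5+0 = 5.
SPT 0, LPT 17, FIFO 5 → minimum 0.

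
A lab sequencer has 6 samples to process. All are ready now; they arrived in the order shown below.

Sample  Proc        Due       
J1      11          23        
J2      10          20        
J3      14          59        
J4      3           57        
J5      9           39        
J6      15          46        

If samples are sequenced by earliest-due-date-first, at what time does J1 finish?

21

EDD (increasing due date): J2 J1 J5 J6 J4 J3.
J2: 0→10
J1: 10→21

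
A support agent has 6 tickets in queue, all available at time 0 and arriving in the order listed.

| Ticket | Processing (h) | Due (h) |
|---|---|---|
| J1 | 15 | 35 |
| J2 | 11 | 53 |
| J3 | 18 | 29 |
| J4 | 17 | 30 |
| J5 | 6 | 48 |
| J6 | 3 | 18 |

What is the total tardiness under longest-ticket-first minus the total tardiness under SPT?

LPT (decreasing processing time): J3 J4 J1 J2 J5 J6.
J3: 0→18, due 29, tardiness 0
J4: 18→35, due 30, tardiness 5
J1: 35→50, due 35, tardiness 15
J2: 50→61, due 53, tardiness 8
J5: 61→67, due 48, tardiness 19
J6: 67→70, due 18, tardiness 52
Sum = 0+5+15+8+19+52 = 99.
SPT (increasing processing time): J6 J5 J2 J1 J4 J3.
J6: 0→3, due 18, tardiness 0
J5: 3→9, due 48, tardiness 0
J2: 9→20, due 53, tardiness 0
J1: 20→35, due 35, tardiness 0
J4: 35→52, due 30, tardiness 22
J3: 52→70, due 29, tardiness 41
Sum = 0+0+0+0+22+41 = 63.
Difference = 99 − 63 = 36.

36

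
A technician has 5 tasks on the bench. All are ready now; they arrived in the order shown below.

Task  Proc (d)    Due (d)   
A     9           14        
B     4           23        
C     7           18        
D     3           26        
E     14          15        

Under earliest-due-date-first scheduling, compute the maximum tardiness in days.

EDD (increasing due date): A E C B D.
A: 0→9, due 14, tardiness 0
E: 9→23, due 15, tardiness 8
C: 23→30, due 18, tardiness 12
B: 30→34, due 23, tardiness 11
D: 34→37, due 26, tardiness 11
Maximum = 12.

12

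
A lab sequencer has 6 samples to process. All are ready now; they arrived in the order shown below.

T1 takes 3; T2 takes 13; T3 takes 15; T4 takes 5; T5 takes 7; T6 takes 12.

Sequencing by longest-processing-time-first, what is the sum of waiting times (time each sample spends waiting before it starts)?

LPT (decreasing processing time): T3 T2 T6 T5 T4 T1.
T3: waits 0, runs 0→15
T2: waits 15, runs 15→28
T6: waits 28, runs 28→40
T5: waits 40, runs 40→47
T4: waits 47, runs 47→52
T1: waits 52, runs 52→55
Sum = 0+15+28+40+47+52 = 182.

182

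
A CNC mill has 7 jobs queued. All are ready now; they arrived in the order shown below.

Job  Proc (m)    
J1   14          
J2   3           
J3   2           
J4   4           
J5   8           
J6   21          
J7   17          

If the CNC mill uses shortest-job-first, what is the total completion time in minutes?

181

SPT (increasing processing time): J3 J2 J4 J5 J1 J7 J6.
J3: 0→2
J2: 2→5
J4: 5→9
J5: 9→17
J1: 17→31
J7: 31→48
J6: 48→69
Sum = 2+5+9+17+31+48+69 = 181.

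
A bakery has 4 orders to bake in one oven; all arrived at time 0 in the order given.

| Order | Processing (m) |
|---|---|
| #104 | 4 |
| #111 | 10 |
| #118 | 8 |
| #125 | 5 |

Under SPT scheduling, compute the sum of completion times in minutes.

57

SPT (increasing processing time): #104 #125 #118 #111.
#104: 0→4
#125: 4→9
#118: 9→17
#111: 17→27
Sum = 4+9+17+27 = 57.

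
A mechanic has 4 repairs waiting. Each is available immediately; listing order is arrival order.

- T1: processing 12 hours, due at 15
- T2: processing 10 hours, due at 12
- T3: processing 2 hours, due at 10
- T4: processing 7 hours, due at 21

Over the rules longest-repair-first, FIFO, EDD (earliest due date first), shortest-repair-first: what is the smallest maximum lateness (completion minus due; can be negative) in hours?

10

LPT (decreasing processing time): T1 T2 T4 T3.
T1: 0→12, due 15, lateness -3
T2: 12→22, due 12, lateness 10
T4: 22→29, due 21, lateness 8
T3: 29→31, due 10, lateness 21
Maximum = 21.
FIFO (arrival order): T1 T2 T3 T4.
T1: 0→12, due 15, lateness -3
T2: 12→22, due 12, lateness 10
T3: 22→24, due 10, lateness 14
T4: 24→31, due 21, lateness 10
Maximum = 14.
EDD (increasing due date): T3 T2 T1 T4.
T3: 0→2, due 10, lateness -8
T2: 2→12, due 12, lateness 0
T1: 12→24, due 15, lateness 9
T4: 24→31, due 21, lateness 10
Maximum = 10.
SPT (increasing processing time): T3 T4 T2 T1.
T3: 0→2, due 10, lateness -8
T4: 2→9, due 21, lateness -12
T2: 9→19, due 12, lateness 7
T1: 19→31, due 15, lateness 16
Maximum = 16.
LPT 21, FIFO 14, EDD 10, SPT 16 → minimum 10.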